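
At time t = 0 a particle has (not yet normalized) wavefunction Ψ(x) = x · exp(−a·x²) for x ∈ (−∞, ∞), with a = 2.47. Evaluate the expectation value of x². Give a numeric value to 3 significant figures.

0.304

⟨x²⟩ = ∫ x²·|Ψ|² dx / ∫|Ψ|² dx (integrals over the domain).
Expand each integrand as polynomial × e^(−2ax²) and use ∫x^(2j)·e^(−2ax²) dx = (2j−1)!!/(4a)^j · √(π/(2a)), odd powers → 0; here √(π/(2a)) = 0.79746.
State is unnormalized: ∫|Ψ|² dx = 0.080715, and ∫Ψ*·x²·Ψ dx = 0.024509, so ⟨x²⟩ = 0.024509 / 0.080715.
⟨x²⟩ = 0.30364.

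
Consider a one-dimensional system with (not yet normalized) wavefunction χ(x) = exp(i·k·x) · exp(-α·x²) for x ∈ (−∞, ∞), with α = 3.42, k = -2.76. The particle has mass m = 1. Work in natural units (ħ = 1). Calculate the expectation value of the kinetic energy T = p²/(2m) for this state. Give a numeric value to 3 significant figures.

T = −(ħ²/2m) d²/dx², so ⟨T⟩ = −(ħ²/2m) ∫ χ*·χ'' dx / ∫|χ|² dx; with m = 1.
Gaussian moments: ∫x^(2j)·e^(−2αx²) dx = (2j−1)!!/(4α)^j · √(π/(2α)), odd powers integrate to 0; here √(π/(2α)) = 0.67771. Derivatives: χ′ = (ik − 2αx)·χ, χ″ = ((ik − 2αx)² − 2α)·χ; the odd-in-x pieces drop out.
State is unnormalized: ∫|χ|² dx = 0.67771, and ∫χ*·(−ħ²/2m · χ'') dx = 3.7402, so ⟨T⟩ = 3.7402 / 0.67771.
⟨T⟩ = 5.5188.

5.52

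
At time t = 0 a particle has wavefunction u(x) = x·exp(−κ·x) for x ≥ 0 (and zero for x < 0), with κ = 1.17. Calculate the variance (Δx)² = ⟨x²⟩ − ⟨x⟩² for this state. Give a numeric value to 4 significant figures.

Compute ⟨x⟩ and ⟨x²⟩ separately, then (Δx)² = ⟨x²⟩ − ⟨x⟩².
Every integrand reduces to terms xʲ·e^(−2κx) on [0, ∞); use ∫₀^∞ xʲ·e^(−2κx) dx = j!/(2κ)^(j+1).
Normalization: ∫|u|² dx = 0.15609.
⟨x⟩ = 1.2821 and ⟨x²⟩ = 2.1915.
(Δx)² = 2.1915 − (1.2821)² = 0.54789.

0.5479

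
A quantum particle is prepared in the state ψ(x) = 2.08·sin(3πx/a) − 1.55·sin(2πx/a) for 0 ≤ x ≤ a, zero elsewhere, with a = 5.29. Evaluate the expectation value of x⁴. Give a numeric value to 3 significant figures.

⟨x⁴⟩ = ∫ x⁴·|ψ|² dx / ∫|ψ|² dx (integrals over the domain).
On 0 ≤ x ≤ a (j ≠ l): ∫sin²(jπx/a) dx = a/2, ∫sin(jπx/a)·sin(lπx/a) dx = 0; diagonal moments ∫x·sin²(jπx/a) dx = a²/4, ∫x²·sin²(jπx/a) dx = a³·(1/6 − 1/(4j²π²)); cross terms ∫x·sin(jπx/a)·sin(lπx/a) dx = 0 for j + l even and −4jla²/(π²(j² − l²)²) for j + l odd, ∫x²·sin(jπx/a)·sin(lπx/a) dx = (−1)^(j+l)·4jla³/(π²(j² − l²)²); higher powers the same way via product-to-sum and parts.
State is unnormalized: ∫|ψ|² dx = 17.798, and ∫ψ*·x⁴·ψ dx = 4478.1, so ⟨x⁴⟩ = 4478.1 / 17.798.
⟨x⁴⟩ = 251.61.

252.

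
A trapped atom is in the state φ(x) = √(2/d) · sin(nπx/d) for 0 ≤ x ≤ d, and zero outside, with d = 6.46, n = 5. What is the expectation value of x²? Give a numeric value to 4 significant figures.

13.83

⟨x²⟩ = ∫ x²·|φ|² dx (integrals over the domain).
With sin²θ = (1 − cos2θ)/2 on 0 ≤ x ≤ d: ∫sin²(nπx/d) dx = d/2, ∫x·sin²(nπx/d) dx = d²/4, ∫x²·sin²(nπx/d) dx = d³·(1/6 − 1/(4n²π²)); higher powers xᵏ the same way, integrating xᵏ·cos(2nπx/d) by parts.
⟨x²⟩ = 13.826.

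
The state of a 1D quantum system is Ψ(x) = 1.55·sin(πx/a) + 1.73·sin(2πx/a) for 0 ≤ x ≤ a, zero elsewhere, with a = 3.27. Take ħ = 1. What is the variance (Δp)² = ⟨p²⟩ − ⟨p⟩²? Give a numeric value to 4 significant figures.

Compute ⟨p⟩ and ⟨p²⟩ separately; (Δp)² = ⟨p²⟩ − ⟨p⟩².
d²/dx² sin(jπx/a) = −(jπ/a)²·sin(jπx/a); on 0 ≤ x ≤ a, ∫sin²(jπx/a) dx = a/2 and ∫sin(jπx/a)·sin(lπx/a) dx = 0 for j ≠ l, so only diagonal terms survive in ∫|Ψ|² and ∫Ψ·Ψ″; ∫Ψ·Ψ′ dx = [Ψ²/2] between the walls = 0.
Normalization: ∫|Ψ|² dx = 8.8215.
⟨p⟩ = 0.0000 and ⟨p²⟩ = 2.4590.
(Δp)² = 2.4590 − (0.0000)² = 2.4590.

2.459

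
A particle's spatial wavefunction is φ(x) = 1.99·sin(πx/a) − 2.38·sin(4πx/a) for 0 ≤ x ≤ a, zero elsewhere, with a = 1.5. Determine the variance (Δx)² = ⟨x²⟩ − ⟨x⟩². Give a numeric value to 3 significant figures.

Compute ⟨x⟩ and ⟨x²⟩ separately, then (Δx)² = ⟨x²⟩ − ⟨x⟩².
On 0 ≤ x ≤ a (j ≠ l): ∫sin²(jπx/a) dx = a/2, ∫sin(jπx/a)·sin(lπx/a) dx = 0; diagonal moments ∫x·sin²(jπx/a) dx = a²/4, ∫x²·sin²(jπx/a) dx = a³·(1/6 − 1/(4j²π²)); cross terms ∫x·sin(jπx/a)·sin(lπx/a) dx = 0 for j + l even and −4jla²/(π²(j² − l²)²) for j + l odd, ∫x²·sin(jπx/a)·sin(lπx/a) dx = (−1)^(j+l)·4jla³/(π²(j² − l²)²); higher powers the same way via product-to-sum and parts.
Normalization: ∫|φ|² dx = 7.2184.
⟨x⟩ = 0.77127 and ⟨x²⟩ = 0.73082.
(Δx)² = 0.73082 − (0.77127)² = 0.13595.

0.136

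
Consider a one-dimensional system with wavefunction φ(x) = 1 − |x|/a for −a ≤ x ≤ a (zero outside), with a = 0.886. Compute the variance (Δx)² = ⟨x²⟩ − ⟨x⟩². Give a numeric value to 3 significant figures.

Compute ⟨x⟩ and ⟨x²⟩ separately, then (Δx)² = ⟨x²⟩ − ⟨x⟩².
φ is even, so ∫ over [−a, a] = 2∫₀ᵃ with φ = 1 − x/a there: ∫₀ᵃ (1 − x/a)² dx = a/3, ∫₀ᵃ x²(1 − x/a)² dx = a³/30, ∫₀ᵃ x⁴(1 − x/a)² dx = a⁵/105.
Normalization: ∫|φ|² dx = 0.59067.
⟨x⟩ = 0.0000 and ⟨x²⟩ = 0.078500.
(Δx)² = 0.078500 − (0.0000)² = 0.078500.

0.0785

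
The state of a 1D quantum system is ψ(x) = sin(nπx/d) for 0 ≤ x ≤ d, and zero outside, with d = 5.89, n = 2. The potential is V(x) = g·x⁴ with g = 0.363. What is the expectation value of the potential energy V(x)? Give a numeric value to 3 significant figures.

⟨V⟩ = ∫ V(x)·|ψ|² dx / ∫|ψ|² dx.
With sin²θ = (1 − cos2θ)/2 on 0 ≤ x ≤ d: ∫sin²(nπx/d) dx = d/2, ∫x·sin²(nπx/d) dx = d²/4, ∫x²·sin²(nπx/d) dx = d³·(1/6 − 1/(4n²π²)); higher powers xᵏ the same way, integrating xᵏ·cos(2nπx/d) by parts.
State is unnormalized: ∫|ψ|² dx = 2.9450, and ∫ψ*·V(x)·ψ dx = 225.97, so ⟨V⟩ = 225.97 / 2.9450.
⟨V⟩ = 76.731.

76.7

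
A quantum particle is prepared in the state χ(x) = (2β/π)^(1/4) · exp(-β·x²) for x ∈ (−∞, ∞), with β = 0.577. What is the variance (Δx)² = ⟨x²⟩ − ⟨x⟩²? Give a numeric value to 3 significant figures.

Compute ⟨x⟩ and ⟨x²⟩ separately, then (Δx)² = ⟨x²⟩ − ⟨x⟩².
Gaussian moments: ∫x^(2j)·e^(−2βx²) dx = (2j−1)!!/(4β)^j · √(π/(2β)), odd powers integrate to 0; here √(π/(2β)) = 1.6500.
⟨x⟩ = 0.0000 and ⟨x²⟩ = 0.43328.
(Δx)² = 0.43328 − (0.0000)² = 0.43328.

0.433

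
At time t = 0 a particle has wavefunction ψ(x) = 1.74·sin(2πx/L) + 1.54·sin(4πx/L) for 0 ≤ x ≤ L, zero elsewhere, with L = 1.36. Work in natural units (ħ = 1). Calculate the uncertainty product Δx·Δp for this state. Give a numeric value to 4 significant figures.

Δx = √(⟨x²⟩−⟨x⟩²), Δp = √(⟨p²⟩−⟨p⟩²).
On 0 ≤ x ≤ L (j ≠ l): ∫sin²(jπx/L) dx = L/2, ∫sin(jπx/L)·sin(lπx/L) dx = 0; diagonal moments ∫x·sin²(jπx/L) dx = L²/4, ∫x²·sin²(jπx/L) dx = L³·(1/6 − 1/(4j²π²)); cross terms ∫x·sin(jπx/L)·sin(lπx/L) dx = 0 for j + l even and −4jlL²/(π²(j² − l²)²) for j + l odd, ∫x²·sin(jπx/L)·sin(lπx/L) dx = (−1)^(j+l)·4jlL³/(π²(j² − l²)²); higher powers the same way via product-to-sum and parts. d²/dx² sin(jπx/L) = −(jπ/L)²·sin(jπx/L); on 0 ≤ x ≤ L, ∫sin²(jπx/L) dx = L/2 and ∫sin(jπx/L)·sin(lπx/L) dx = 0 for j ≠ l, so only diagonal terms survive in ∫|ψ|² and ∫ψ·ψ″; ∫ψ·ψ′ dx = [ψ²/2] between the walls = 0.
Normalization: ∫|ψ|² dx = 3.6715.
⟨x⟩ = 0.68000, ⟨x²⟩ = 0.68350 ⇒ Δx = 0.47021.
⟨p⟩ = 0.0000, ⟨p²⟩ = 49.471 ⇒ Δp = 7.0335.
Δx·Δp = 3.3073.

3.307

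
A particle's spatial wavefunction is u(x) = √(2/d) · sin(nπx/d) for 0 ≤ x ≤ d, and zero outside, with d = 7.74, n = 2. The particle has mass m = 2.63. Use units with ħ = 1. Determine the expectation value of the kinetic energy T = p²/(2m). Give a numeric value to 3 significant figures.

0.125

T = −(ħ²/2m) d²/dx², so ⟨T⟩ = −(ħ²/2m) ∫ u*·u'' dx; with m = 2.63.
d/dx sin(nπx/d) = (nπ/d)·cos(nπx/d) and d²/dx² sin(nπx/d) = −(nπ/d)²·sin(nπx/d); on 0 ≤ x ≤ d, ∫sin²(nπx/d) dx = d/2 and ∫sin(nπx/d)·cos(nπx/d) dx = 0.
⟨T⟩ = 0.12528.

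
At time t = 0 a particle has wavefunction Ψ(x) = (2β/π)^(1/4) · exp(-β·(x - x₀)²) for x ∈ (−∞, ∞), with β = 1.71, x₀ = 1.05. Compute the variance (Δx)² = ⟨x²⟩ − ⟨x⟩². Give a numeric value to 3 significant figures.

Compute ⟨x⟩ and ⟨x²⟩ separately, then (Δx)² = ⟨x²⟩ − ⟨x⟩².
Gaussian moments (u = x − x₀): ∫u^(2j)·e^(−2βu²) du = (2j−1)!!/(4β)^j · √(π/(2β)), odd powers integrate to 0; here √(π/(2β)) = 0.95843.
⟨x⟩ = 1.0500 and ⟨x²⟩ = 1.2487.
(Δx)² = 1.2487 − (1.0500)² = 0.14620.

0.146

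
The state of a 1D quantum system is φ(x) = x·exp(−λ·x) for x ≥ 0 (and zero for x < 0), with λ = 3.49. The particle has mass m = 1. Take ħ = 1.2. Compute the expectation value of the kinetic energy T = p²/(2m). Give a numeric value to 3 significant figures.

8.77

T = −(ħ²/2m) d²/dx², so ⟨T⟩ = −(ħ²/2m) ∫ φ*·φ'' dx / ∫|φ|² dx; with m = 1.
Differentiate x·exp(−λ·x) with the product rule; every integrand then reduces to terms xʲ·e^(−2λx) on [0, ∞), with ∫₀^∞ xʲ·e^(−2λx) dx = j!/(2λ)^(j+1).
State is unnormalized: ∫|φ|² dx = 0.0058812, and ∫φ*·(−ħ²/2m · φ'') dx = 0.051576, so ⟨T⟩ = 0.051576 / 0.0058812.
⟨T⟩ = 8.7697.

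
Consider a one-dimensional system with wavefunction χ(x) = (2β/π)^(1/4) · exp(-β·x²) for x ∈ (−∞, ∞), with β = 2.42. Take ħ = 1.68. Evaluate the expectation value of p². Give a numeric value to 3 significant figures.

p² χ = −ħ² d²χ/dx²; ⟨p²⟩ = −ħ² ∫ χ*·χ'' dx.
Gaussian moments: ∫x^(2j)·e^(−2βx²) dx = (2j−1)!!/(4β)^j · √(π/(2β)), odd powers integrate to 0; here √(π/(2β)) = 0.80566. Derivatives: d/dx e^(−βx²) = −2βx·e^(−βx²), d²/dx² e^(−βx²) = (4β²x² − 2β)·e^(−βx²).
⟨p²⟩ = 6.8302.

6.83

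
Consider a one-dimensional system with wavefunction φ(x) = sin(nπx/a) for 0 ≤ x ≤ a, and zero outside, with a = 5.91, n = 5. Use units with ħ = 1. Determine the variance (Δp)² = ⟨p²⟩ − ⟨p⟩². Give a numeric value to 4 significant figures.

Compute ⟨p⟩ and ⟨p²⟩ separately; (Δp)² = ⟨p²⟩ − ⟨p⟩².
d/dx sin(nπx/a) = (nπ/a)·cos(nπx/a) and d²/dx² sin(nπx/a) = −(nπ/a)²·sin(nπx/a); on 0 ≤ x ≤ a, ∫sin²(nπx/a) dx = a/2 and ∫sin(nπx/a)·cos(nπx/a) dx = 0.
Normalization: ∫|φ|² dx = 2.9550.
⟨p⟩ = 0.0000 and ⟨p²⟩ = 7.0642.
(Δp)² = 7.0642 − (0.0000)² = 7.0642.

7.064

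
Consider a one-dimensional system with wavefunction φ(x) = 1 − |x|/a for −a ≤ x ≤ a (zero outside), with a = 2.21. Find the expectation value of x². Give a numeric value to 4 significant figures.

⟨x²⟩ = ∫ x²·|φ|² dx / ∫|φ|² dx (integrals over the domain).
φ is even, so ∫ over [−a, a] = 2∫₀ᵃ with φ = 1 − x/a there: ∫₀ᵃ (1 − x/a)² dx = a/3, ∫₀ᵃ x²(1 − x/a)² dx = a³/30, ∫₀ᵃ x⁴(1 − x/a)² dx = a⁵/105.
State is unnormalized: ∫|φ|² dx = 1.4733, and ∫φ*·x²·φ dx = 0.71959, so ⟨x²⟩ = 0.71959 / 1.4733.
⟨x²⟩ = 0.48841.

0.4884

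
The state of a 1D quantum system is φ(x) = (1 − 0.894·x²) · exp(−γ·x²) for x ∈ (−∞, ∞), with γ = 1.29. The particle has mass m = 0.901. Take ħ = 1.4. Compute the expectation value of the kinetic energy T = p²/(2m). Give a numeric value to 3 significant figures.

T = −(ħ²/2m) d²/dx², so ⟨T⟩ = −(ħ²/2m) ∫ φ*·φ'' dx / ∫|φ|² dx; with m = 0.901.
Expand each integrand as polynomial × e^(−2γx²) and use ∫x^(2j)·e^(−2γx²) dx = (2j−1)!!/(4γ)^j · √(π/(2γ)), odd powers → 0; here √(π/(2γ)) = 1.1035. Differentiate with the product rule, d/dx e^(−γx²) = −2γx·e^(−γx²).
State is unnormalized: ∫|φ|² dx = 0.82048, and ∫φ*·(−ħ²/2m · φ'') dx = 2.4101, so ⟨T⟩ = 2.4101 / 0.82048.
⟨T⟩ = 2.9375.

2.94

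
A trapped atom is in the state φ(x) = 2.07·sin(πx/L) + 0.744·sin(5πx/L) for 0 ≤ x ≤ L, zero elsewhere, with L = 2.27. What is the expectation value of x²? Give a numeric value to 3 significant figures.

⟨x²⟩ = ∫ x²·|φ|² dx / ∫|φ|² dx (integrals over the domain).
On 0 ≤ x ≤ L (j ≠ l): ∫sin²(jπx/L) dx = L/2, ∫sin(jπx/L)·sin(lπx/L) dx = 0; diagonal moments ∫x·sin²(jπx/L) dx = L²/4, ∫x²·sin²(jπx/L) dx = L³·(1/6 − 1/(4j²π²)); cross terms ∫x·sin(jπx/L)·sin(lπx/L) dx = 0 for j + l even and −4jlL²/(π²(j² − l²)²) for j + l odd, ∫x²·sin(jπx/L)·sin(lπx/L) dx = (−1)^(j+l)·4jlL³/(π²(j² − l²)²); higher powers the same way via product-to-sum and parts.
State is unnormalized: ∫|φ|² dx = 5.4916, and ∫φ*·x²·φ dx = 8.2832, so ⟨x²⟩ = 8.2832 / 5.4916.
⟨x²⟩ = 1.5083.

1.51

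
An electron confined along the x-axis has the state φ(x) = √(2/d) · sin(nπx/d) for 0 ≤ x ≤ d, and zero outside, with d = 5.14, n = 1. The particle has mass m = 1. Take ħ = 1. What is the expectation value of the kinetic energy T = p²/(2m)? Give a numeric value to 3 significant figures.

T = −(ħ²/2m) d²/dx², so ⟨T⟩ = −(ħ²/2m) ∫ φ*·φ'' dx; with m = 1.
d/dx sin(nπx/d) = (nπ/d)·cos(nπx/d) and d²/dx² sin(nπx/d) = −(nπ/d)²·sin(nπx/d); on 0 ≤ x ≤ d, ∫sin²(nπx/d) dx = d/2 and ∫sin(nπx/d)·cos(nπx/d) dx = 0.
⟨T⟩ = 0.18679.

0.187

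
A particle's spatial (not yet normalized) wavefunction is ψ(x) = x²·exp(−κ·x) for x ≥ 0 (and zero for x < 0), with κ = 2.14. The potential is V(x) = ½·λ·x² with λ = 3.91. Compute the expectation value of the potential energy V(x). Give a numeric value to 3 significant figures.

⟨V⟩ = ∫ V(x)·|ψ|² dx / ∫|ψ|² dx.
Every integrand reduces to terms xʲ·e^(−2κx) on [0, ∞); use ∫₀^∞ xʲ·e^(−2κx) dx = j!/(2κ)^(j+1).
State is unnormalized: ∫|ψ|² dx = 0.016711, and ∫ψ*·V(x)·ψ dx = 0.053502, so ⟨V⟩ = 0.053502 / 0.016711.
⟨V⟩ = 3.2017.

3.20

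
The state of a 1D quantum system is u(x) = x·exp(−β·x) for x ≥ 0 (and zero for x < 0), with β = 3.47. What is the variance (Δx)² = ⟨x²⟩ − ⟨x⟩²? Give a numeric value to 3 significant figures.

Compute ⟨x⟩ and ⟨x²⟩ separately, then (Δx)² = ⟨x²⟩ − ⟨x⟩².
Every integrand reduces to terms xʲ·e^(−2βx) on [0, ∞); use ∫₀^∞ xʲ·e^(−2βx) dx = j!/(2β)^(j+1).
Normalization: ∫|u|² dx = 0.0059834.
⟨x⟩ = 0.43228 and ⟨x²⟩ = 0.24915.
(Δx)² = 0.24915 − (0.43228)² = 0.062288.

0.0623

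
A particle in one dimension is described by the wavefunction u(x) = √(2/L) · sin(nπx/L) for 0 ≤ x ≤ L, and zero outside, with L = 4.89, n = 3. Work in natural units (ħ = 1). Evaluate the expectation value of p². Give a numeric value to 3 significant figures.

p² u = −ħ² d²u/dx²; ⟨p²⟩ = −ħ² ∫ u*·u'' dx.
d/dx sin(nπx/L) = (nπ/L)·cos(nπx/L) and d²/dx² sin(nπx/L) = −(nπ/L)²·sin(nπx/L); on 0 ≤ x ≤ L, ∫sin²(nπx/L) dx = L/2 and ∫sin(nπx/L)·cos(nπx/L) dx = 0.
⟨p²⟩ = 3.7147.

3.71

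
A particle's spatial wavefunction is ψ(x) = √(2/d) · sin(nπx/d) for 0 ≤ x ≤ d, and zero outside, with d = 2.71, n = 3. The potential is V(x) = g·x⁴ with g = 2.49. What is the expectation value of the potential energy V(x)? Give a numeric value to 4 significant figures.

⟨V⟩ = ∫ V(x)·|ψ|² dx.
With sin²θ = (1 − cos2θ)/2 on 0 ≤ x ≤ d: ∫sin²(nπx/d) dx = d/2, ∫x·sin²(nπx/d) dx = d²/4, ∫x²·sin²(nπx/d) dx = d³·(1/6 − 1/(4n²π²)); higher powers xᵏ the same way, integrating xᵏ·cos(2nπx/d) by parts.
⟨V⟩ = 25.374.

25.37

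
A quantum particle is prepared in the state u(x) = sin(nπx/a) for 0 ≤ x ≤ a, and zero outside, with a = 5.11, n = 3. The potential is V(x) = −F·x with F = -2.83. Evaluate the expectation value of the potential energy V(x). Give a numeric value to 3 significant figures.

7.23

⟨V⟩ = ∫ V(x)·|u|² dx / ∫|u|² dx.
With sin²θ = (1 − cos2θ)/2 on 0 ≤ x ≤ a: ∫sin²(nπx/a) dx = a/2, ∫x·sin²(nπx/a) dx = a²/4, ∫x²·sin²(nπx/a) dx = a³·(1/6 − 1/(4n²π²)); higher powers xᵏ the same way, integrating xᵏ·cos(2nπx/a) by parts.
State is unnormalized: ∫|u|² dx = 2.5550, and ∫u*·V(x)·u dx = 18.474, so ⟨V⟩ = 18.474 / 2.5550.
⟨V⟩ = 7.2307.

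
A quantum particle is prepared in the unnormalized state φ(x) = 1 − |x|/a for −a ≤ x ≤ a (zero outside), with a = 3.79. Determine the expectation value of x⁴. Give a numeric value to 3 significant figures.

5.90

⟨x⁴⟩ = ∫ x⁴·|φ|² dx / ∫|φ|² dx (integrals over the domain).
φ is even, so ∫ over [−a, a] = 2∫₀ᵃ with φ = 1 − x/a there: ∫₀ᵃ (1 − x/a)² dx = a/3, ∫₀ᵃ x²(1 − x/a)² dx = a³/30, ∫₀ᵃ x⁴(1 − x/a)² dx = a⁵/105.
State is unnormalized: ∫|φ|² dx = 2.5267, and ∫φ*·x⁴·φ dx = 14.895, so ⟨x⁴⟩ = 14.895 / 2.5267.
⟨x⁴⟩ = 5.8951.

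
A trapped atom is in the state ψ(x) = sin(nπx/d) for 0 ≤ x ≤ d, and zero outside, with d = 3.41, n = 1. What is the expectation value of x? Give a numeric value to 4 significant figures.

1.705

⟨x⟩ = ∫ x·|ψ|² dx / ∫|ψ|² dx (integrals over the domain).
With sin²θ = (1 − cos2θ)/2 on 0 ≤ x ≤ d: ∫sin²(nπx/d) dx = d/2, ∫x·sin²(nπx/d) dx = d²/4, ∫x²·sin²(nπx/d) dx = d³·(1/6 − 1/(4n²π²)); higher powers xᵏ the same way, integrating xᵏ·cos(2nπx/d) by parts.
State is unnormalized: ∫|ψ|² dx = 1.7050, and ∫ψ*·x·ψ dx = 2.9070, so ⟨x⟩ = 2.9070 / 1.7050.
⟨x⟩ = 1.7050.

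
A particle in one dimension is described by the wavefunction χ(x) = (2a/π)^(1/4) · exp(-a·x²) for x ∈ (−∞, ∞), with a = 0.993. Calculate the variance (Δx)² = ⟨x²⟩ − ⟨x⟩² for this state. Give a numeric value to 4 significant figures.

Compute ⟨x⟩ and ⟨x²⟩ separately, then (Δx)² = ⟨x²⟩ − ⟨x⟩².
Gaussian moments: ∫x^(2j)·e^(−2ax²) dx = (2j−1)!!/(4a)^j · √(π/(2a)), odd powers integrate to 0; here √(π/(2a)) = 1.2577.
⟨x⟩ = 0.0000 and ⟨x²⟩ = 0.25176.
(Δx)² = 0.25176 − (0.0000)² = 0.25176.

0.2518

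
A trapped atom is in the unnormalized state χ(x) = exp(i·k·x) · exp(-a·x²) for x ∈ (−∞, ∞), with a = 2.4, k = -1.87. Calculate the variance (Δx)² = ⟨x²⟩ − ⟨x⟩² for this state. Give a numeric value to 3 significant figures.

0.104

Compute ⟨x⟩ and ⟨x²⟩ separately, then (Δx)² = ⟨x²⟩ − ⟨x⟩².
Gaussian moments: ∫x^(2j)·e^(−2ax²) dx = (2j−1)!!/(4a)^j · √(π/(2a)), odd powers integrate to 0; here √(π/(2a)) = 0.80901.
Normalization: ∫|χ|² dx = 0.80901.
⟨x⟩ = 0.0000 and ⟨x²⟩ = 0.10417.
(Δx)² = 0.10417 − (0.0000)² = 0.10417.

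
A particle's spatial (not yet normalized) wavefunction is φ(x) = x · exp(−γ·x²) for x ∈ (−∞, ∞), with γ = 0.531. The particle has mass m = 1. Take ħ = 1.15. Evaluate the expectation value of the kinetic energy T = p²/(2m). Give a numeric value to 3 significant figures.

T = −(ħ²/2m) d²/dx², so ⟨T⟩ = −(ħ²/2m) ∫ φ*·φ'' dx / ∫|φ|² dx; with m = 1.
Expand each integrand as polynomial × e^(−2γx²) and use ∫x^(2j)·e^(−2γx²) dx = (2j−1)!!/(4γ)^j · √(π/(2γ)), odd powers → 0; here √(π/(2γ)) = 1.7199. Differentiate with the product rule, d/dx e^(−γx²) = −2γx·e^(−γx²).
State is unnormalized: ∫|φ|² dx = 0.80976, and ∫φ*·(−ħ²/2m · φ'') dx = 0.85298, so ⟨T⟩ = 0.85298 / 0.80976.
⟨T⟩ = 1.0534.

1.05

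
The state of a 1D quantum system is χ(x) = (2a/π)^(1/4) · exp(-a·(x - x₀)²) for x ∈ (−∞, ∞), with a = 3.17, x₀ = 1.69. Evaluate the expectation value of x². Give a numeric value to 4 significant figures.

⟨x²⟩ = ∫ x²·|χ|² dx (integrals over the domain).
Gaussian moments (u = x − x₀): ∫u^(2j)·e^(−2au²) du = (2j−1)!!/(4a)^j · √(π/(2a)), odd powers integrate to 0; here √(π/(2a)) = 0.70393.
⟨x²⟩ = 2.9350.

2.935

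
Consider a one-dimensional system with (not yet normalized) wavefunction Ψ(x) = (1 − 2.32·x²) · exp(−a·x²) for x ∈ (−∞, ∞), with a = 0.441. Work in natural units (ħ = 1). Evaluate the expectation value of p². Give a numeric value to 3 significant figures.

1.95

p² Ψ = −ħ² d²Ψ/dx²; ⟨p²⟩ = −ħ² ∫ Ψ*·Ψ'' dx / ∫|Ψ|² dx.
Expand each integrand as polynomial × e^(−2ax²) and use ∫x^(2j)·e^(−2ax²) dx = (2j−1)!!/(4a)^j · √(π/(2a)), odd powers → 0; here √(π/(2a)) = 1.8873. Differentiate with the product rule, d/dx e^(−ax²) = −2ax·e^(−ax²).
State is unnormalized: ∫|Ψ|² dx = 6.7165, and ∫Ψ*·(−ħ² Ψ'') dx = 13.099, so ⟨p²⟩ = 13.099 / 6.7165.
⟨p²⟩ = 1.9503.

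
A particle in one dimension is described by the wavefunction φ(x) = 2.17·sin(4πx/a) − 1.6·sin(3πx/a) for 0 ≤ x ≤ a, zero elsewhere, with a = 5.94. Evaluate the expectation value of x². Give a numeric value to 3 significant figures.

18.3

⟨x²⟩ = ∫ x²·|φ|² dx / ∫|φ|² dx (integrals over the domain).
On 0 ≤ x ≤ a (j ≠ l): ∫sin²(jπx/a) dx = a/2, ∫sin(jπx/a)·sin(lπx/a) dx = 0; diagonal moments ∫x·sin²(jπx/a) dx = a²/4, ∫x²·sin²(jπx/a) dx = a³·(1/6 − 1/(4j²π²)); cross terms ∫x·sin(jπx/a)·sin(lπx/a) dx = 0 for j + l even and −4jla²/(π²(j² − l²)²) for j + l odd, ∫x²·sin(jπx/a)·sin(lπx/a) dx = (−1)^(j+l)·4jla³/(π²(j² − l²)²); higher powers the same way via product-to-sum and parts.
State is unnormalized: ∫|φ|² dx = 21.589, and ∫φ*·x²·φ dx = 395.28, so ⟨x²⟩ = 395.28 / 21.589.
⟨x²⟩ = 18.310.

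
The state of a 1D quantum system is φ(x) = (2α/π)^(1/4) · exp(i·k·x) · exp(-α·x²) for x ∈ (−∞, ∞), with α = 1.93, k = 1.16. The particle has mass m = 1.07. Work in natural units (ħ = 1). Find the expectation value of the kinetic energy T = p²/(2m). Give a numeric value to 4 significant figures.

1.531

T = −(ħ²/2m) d²/dx², so ⟨T⟩ = −(ħ²/2m) ∫ φ*·φ'' dx; with m = 1.07.
Gaussian moments: ∫x^(2j)·e^(−2αx²) dx = (2j−1)!!/(4α)^j · √(π/(2α)), odd powers integrate to 0; here √(π/(2α)) = 0.90216. Derivatives: φ′ = (ik − 2αx)·φ, φ″ = ((ik − 2αx)² − 2α)·φ; the odd-in-x pieces drop out.
⟨T⟩ = 1.5307.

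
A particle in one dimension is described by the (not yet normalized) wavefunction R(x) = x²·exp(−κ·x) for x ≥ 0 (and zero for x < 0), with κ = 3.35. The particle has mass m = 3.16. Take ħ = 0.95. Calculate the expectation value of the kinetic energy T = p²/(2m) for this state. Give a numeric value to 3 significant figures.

T = −(ħ²/2m) d²/dx², so ⟨T⟩ = −(ħ²/2m) ∫ R*·R'' dx / ∫|R|² dx; with m = 3.16.
Differentiate x²·exp(−κ·x) with the product rule; every integrand then reduces to terms xʲ·e^(−2κx) on [0, ∞), with ∫₀^∞ xʲ·e^(−2κx) dx = j!/(2κ)^(j+1).
State is unnormalized: ∫|R|² dx = 0.0017776, and ∫R*·(−ħ²/2m · R'') dx = 0.00094959, so ⟨T⟩ = 0.00094959 / 0.0017776.
⟨T⟩ = 0.53419.

0.534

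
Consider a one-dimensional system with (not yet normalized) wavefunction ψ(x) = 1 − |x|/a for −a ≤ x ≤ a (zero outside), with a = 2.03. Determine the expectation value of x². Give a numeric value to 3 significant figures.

⟨x²⟩ = ∫ x²·|ψ|² dx / ∫|ψ|² dx (integrals over the domain).
ψ is even, so ∫ over [−a, a] = 2∫₀ᵃ with ψ = 1 − x/a there: ∫₀ᵃ (1 − x/a)² dx = a/3, ∫₀ᵃ x²(1 − x/a)² dx = a³/30, ∫₀ᵃ x⁴(1 − x/a)² dx = a⁵/105.
State is unnormalized: ∫|ψ|² dx = 1.3533, and ∫ψ*·x²·ψ dx = 0.55770, so ⟨x²⟩ = 0.55770 / 1.3533.
⟨x²⟩ = 0.41209.

0.412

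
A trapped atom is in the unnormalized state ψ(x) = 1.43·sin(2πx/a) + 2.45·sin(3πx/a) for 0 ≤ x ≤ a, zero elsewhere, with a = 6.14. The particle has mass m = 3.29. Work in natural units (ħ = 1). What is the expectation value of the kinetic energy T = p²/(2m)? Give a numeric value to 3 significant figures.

0.308

T = −(ħ²/2m) d²/dx², so ⟨T⟩ = −(ħ²/2m) ∫ ψ*·ψ'' dx / ∫|ψ|² dx; with m = 3.29.
d²/dx² sin(jπx/a) = −(jπ/a)²·sin(jπx/a); on 0 ≤ x ≤ a, ∫sin²(jπx/a) dx = a/2 and ∫sin(jπx/a)·sin(lπx/a) dx = 0 for j ≠ l, so only diagonal terms survive in ∫|ψ|² and ∫ψ·ψ″; ∫ψ·ψ′ dx = [ψ²/2] between the walls = 0.
State is unnormalized: ∫|ψ|² dx = 24.706, and ∫ψ*·(−ħ²/2m · ψ'') dx = 7.5977, so ⟨T⟩ = 7.5977 / 24.706.
⟨T⟩ = 0.30753.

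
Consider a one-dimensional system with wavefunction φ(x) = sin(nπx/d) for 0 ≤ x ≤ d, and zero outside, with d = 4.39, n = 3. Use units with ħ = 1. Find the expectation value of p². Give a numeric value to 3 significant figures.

p² φ = −ħ² d²φ/dx²; ⟨p²⟩ = −ħ² ∫ φ*·φ'' dx / ∫|φ|² dx.
d/dx sin(nπx/d) = (nπ/d)·cos(nπx/d) and d²/dx² sin(nπx/d) = −(nπ/d)²·sin(nπx/d); on 0 ≤ x ≤ d, ∫sin²(nπx/d) dx = d/2 and ∫sin(nπx/d)·cos(nπx/d) dx = 0.
State is unnormalized: ∫|φ|² dx = 2.1950, and ∫φ*·(−ħ² φ'') dx = 10.117, so ⟨p²⟩ = 10.117 / 2.1950.
⟨p²⟩ = 4.6091.

4.61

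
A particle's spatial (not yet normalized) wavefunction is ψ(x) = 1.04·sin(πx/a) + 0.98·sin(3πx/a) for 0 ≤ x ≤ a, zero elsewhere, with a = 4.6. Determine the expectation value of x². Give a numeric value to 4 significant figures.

⟨x²⟩ = ∫ x²·|ψ|² dx / ∫|ψ|² dx (integrals over the domain).
On 0 ≤ x ≤ a (j ≠ l): ∫sin²(jπx/a) dx = a/2, ∫sin(jπx/a)·sin(lπx/a) dx = 0; diagonal moments ∫x·sin²(jπx/a) dx = a²/4, ∫x²·sin²(jπx/a) dx = a³·(1/6 − 1/(4j²π²)); cross terms ∫x·sin(jπx/a)·sin(lπx/a) dx = 0 for j + l even and −4jla²/(π²(j² − l²)²) for j + l odd, ∫x²·sin(jπx/a)·sin(lπx/a) dx = (−1)^(j+l)·4jla³/(π²(j² − l²)²); higher powers the same way via product-to-sum and parts.
State is unnormalized: ∫|ψ|² dx = 4.6966, and ∫ψ*·x²·ψ dx = 33.966, so ⟨x²⟩ = 33.966 / 4.6966.
⟨x²⟩ = 7.2321.

7.232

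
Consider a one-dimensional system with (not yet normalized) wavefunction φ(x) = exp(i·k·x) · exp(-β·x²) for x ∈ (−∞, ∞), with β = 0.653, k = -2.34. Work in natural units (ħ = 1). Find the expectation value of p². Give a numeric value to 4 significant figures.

6.129

p² φ = −ħ² d²φ/dx²; ⟨p²⟩ = −ħ² ∫ φ*·φ'' dx / ∫|φ|² dx.
Gaussian moments: ∫x^(2j)·e^(−2βx²) dx = (2j−1)!!/(4β)^j · √(π/(2β)), odd powers integrate to 0; here √(π/(2β)) = 1.5510. Derivatives: φ′ = (ik − 2βx)·φ, φ″ = ((ik − 2βx)² − 2β)·φ; the odd-in-x pieces drop out.
State is unnormalized: ∫|φ|² dx = 1.5510, and ∫φ*·(−ħ² φ'') dx = 9.5053, so ⟨p²⟩ = 9.5053 / 1.5510.
⟨p²⟩ = 6.1286.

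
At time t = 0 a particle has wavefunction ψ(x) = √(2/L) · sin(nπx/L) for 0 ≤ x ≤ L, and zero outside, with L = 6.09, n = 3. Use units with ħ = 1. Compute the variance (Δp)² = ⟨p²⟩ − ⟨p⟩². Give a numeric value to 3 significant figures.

2.40

Compute ⟨p⟩ and ⟨p²⟩ separately; (Δp)² = ⟨p²⟩ − ⟨p⟩².
d/dx sin(nπx/L) = (nπ/L)·cos(nπx/L) and d²/dx² sin(nπx/L) = −(nπ/L)²·sin(nπx/L); on 0 ≤ x ≤ L, ∫sin²(nπx/L) dx = L/2 and ∫sin(nπx/L)·cos(nπx/L) dx = 0.
⟨p⟩ = 0.0000 and ⟨p²⟩ = 2.3950.
(Δp)² = 2.3950 − (0.0000)² = 2.3950.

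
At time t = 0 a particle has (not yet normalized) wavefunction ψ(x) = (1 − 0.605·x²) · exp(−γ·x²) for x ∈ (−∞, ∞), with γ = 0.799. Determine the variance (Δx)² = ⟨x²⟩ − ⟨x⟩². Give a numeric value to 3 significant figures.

0.172

Compute ⟨x⟩ and ⟨x²⟩ separately, then (Δx)² = ⟨x²⟩ − ⟨x⟩².
Expand each integrand as polynomial × e^(−2γx²) and use ∫x^(2j)·e^(−2γx²) dx = (2j−1)!!/(4γ)^j · √(π/(2γ)), odd powers → 0; here √(π/(2γ)) = 1.4021.
Normalization: ∫|ψ|² dx = 1.0220.
⟨x⟩ = 0.0000 and ⟨x²⟩ = 0.17244.
(Δx)² = 0.17244 − (0.0000)² = 0.17244.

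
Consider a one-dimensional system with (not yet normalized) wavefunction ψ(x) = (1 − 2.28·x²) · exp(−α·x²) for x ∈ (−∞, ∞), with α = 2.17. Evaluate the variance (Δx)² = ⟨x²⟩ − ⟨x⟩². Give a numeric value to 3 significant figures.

Compute ⟨x⟩ and ⟨x²⟩ separately, then (Δx)² = ⟨x²⟩ − ⟨x⟩².
Expand each integrand as polynomial × e^(−2αx²) and use ∫x^(2j)·e^(−2αx²) dx = (2j−1)!!/(4α)^j · √(π/(2α)), odd powers → 0; here √(π/(2α)) = 0.85081.
Normalization: ∫|ψ|² dx = 0.57995.
⟨x⟩ = 0.0000 and ⟨x²⟩ = 0.077563.
(Δx)² = 0.077563 − (0.0000)² = 0.077563.

0.0776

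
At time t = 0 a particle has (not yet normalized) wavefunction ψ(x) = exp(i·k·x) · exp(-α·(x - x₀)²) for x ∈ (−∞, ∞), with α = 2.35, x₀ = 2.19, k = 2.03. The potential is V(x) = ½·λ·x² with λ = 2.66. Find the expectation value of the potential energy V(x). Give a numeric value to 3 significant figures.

⟨V⟩ = ∫ V(x)·|ψ|² dx / ∫|ψ|² dx.
Gaussian moments (u = x − x₀): ∫u^(2j)·e^(−2αu²) du = (2j−1)!!/(4α)^j · √(π/(2α)), odd powers integrate to 0; here √(π/(2α)) = 0.81757.
State is unnormalized: ∫|ψ|² dx = 0.81757, and ∫ψ*·V(x)·ψ dx = 5.3308, so ⟨V⟩ = 5.3308 / 0.81757.
⟨V⟩ = 6.5203.

6.52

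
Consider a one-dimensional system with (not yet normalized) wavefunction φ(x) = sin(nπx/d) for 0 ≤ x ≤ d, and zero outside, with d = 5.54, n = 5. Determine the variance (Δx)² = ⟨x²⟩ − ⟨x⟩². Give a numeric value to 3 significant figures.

Compute ⟨x⟩ and ⟨x²⟩ separately, then (Δx)² = ⟨x²⟩ − ⟨x⟩².
With sin²θ = (1 − cos2θ)/2 on 0 ≤ x ≤ d: ∫sin²(nπx/d) dx = d/2, ∫x·sin²(nπx/d) dx = d²/4, ∫x²·sin²(nπx/d) dx = d³·(1/6 − 1/(4n²π²)); higher powers xᵏ the same way, integrating xᵏ·cos(2nπx/d) by parts.
Normalization: ∫|φ|² dx = 2.7700.
⟨x⟩ = 2.7700 and ⟨x²⟩ = 10.168.
(Δx)² = 10.168 − (2.7700)² = 2.4954.

2.50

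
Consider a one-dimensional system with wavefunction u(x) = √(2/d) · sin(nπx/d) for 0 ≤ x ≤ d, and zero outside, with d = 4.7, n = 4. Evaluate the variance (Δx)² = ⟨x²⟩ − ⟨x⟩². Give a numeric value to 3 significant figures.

Compute ⟨x⟩ and ⟨x²⟩ separately, then (Δx)² = ⟨x²⟩ − ⟨x⟩².
With sin²θ = (1 − cos2θ)/2 on 0 ≤ x ≤ d: ∫sin²(nπx/d) dx = d/2, ∫x·sin²(nπx/d) dx = d²/4, ∫x²·sin²(nπx/d) dx = d³·(1/6 − 1/(4n²π²)); higher powers xᵏ the same way, integrating xᵏ·cos(2nπx/d) by parts.
⟨x⟩ = 2.3500 and ⟨x²⟩ = 7.2934.
(Δx)² = 7.2934 − (2.3500)² = 1.7709.

1.77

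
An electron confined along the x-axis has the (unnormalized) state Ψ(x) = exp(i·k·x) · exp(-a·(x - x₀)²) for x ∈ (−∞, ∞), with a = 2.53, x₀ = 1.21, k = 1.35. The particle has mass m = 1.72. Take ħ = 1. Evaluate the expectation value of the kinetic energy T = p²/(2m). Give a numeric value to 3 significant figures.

T = −(ħ²/2m) d²/dx², so ⟨T⟩ = −(ħ²/2m) ∫ Ψ*·Ψ'' dx / ∫|Ψ|² dx; with m = 1.72.
Gaussian moments (u = x − x₀): ∫u^(2j)·e^(−2au²) du = (2j−1)!!/(4a)^j · √(π/(2a)), odd powers integrate to 0; here √(π/(2a)) = 0.78795. Derivatives: Ψ′ = (ik − 2au)·Ψ, Ψ″ = ((ik − 2au)² − 2a)·Ψ; the odd-in-u pieces drop out.
State is unnormalized: ∫|Ψ|² dx = 0.78795, and ∫Ψ*·(−ħ²/2m · Ψ'') dx = 0.99697, so ⟨T⟩ = 0.99697 / 0.78795.
⟨T⟩ = 1.2653.

1.27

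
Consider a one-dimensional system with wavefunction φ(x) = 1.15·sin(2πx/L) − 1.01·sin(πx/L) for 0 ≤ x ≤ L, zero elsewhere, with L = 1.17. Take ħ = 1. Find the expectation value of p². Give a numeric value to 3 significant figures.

p² φ = −ħ² d²φ/dx²; ⟨p²⟩ = −ħ² ∫ φ*·φ'' dx / ∫|φ|² dx.
d²/dx² sin(jπx/L) = −(jπ/L)²·sin(jπx/L); on 0 ≤ x ≤ L, ∫sin²(jπx/L) dx = L/2 and ∫sin(jπx/L)·sin(lπx/L) dx = 0 for j ≠ l, so only diagonal terms survive in ∫|φ|² and ∫φ·φ″; ∫φ·φ′ dx = [φ²/2] between the walls = 0.
State is unnormalized: ∫|φ|² dx = 1.3704, and ∫φ*·(−ħ² φ'') dx = 26.615, so ⟨p²⟩ = 26.615 / 1.3704.
⟨p²⟩ = 19.421.

19.4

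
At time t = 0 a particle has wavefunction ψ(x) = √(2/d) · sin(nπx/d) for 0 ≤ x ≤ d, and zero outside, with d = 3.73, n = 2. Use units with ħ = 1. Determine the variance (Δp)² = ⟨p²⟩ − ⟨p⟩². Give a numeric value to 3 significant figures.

2.84

Compute ⟨p⟩ and ⟨p²⟩ separately; (Δp)² = ⟨p²⟩ − ⟨p⟩².
d/dx sin(nπx/d) = (nπ/d)·cos(nπx/d) and d²/dx² sin(nπx/d) = −(nπ/d)²·sin(nπx/d); on 0 ≤ x ≤ d, ∫sin²(nπx/d) dx = d/2 and ∫sin(nπx/d)·cos(nπx/d) dx = 0.
⟨p⟩ = 0.0000 and ⟨p²⟩ = 2.8375.
(Δp)² = 2.8375 − (0.0000)² = 2.8375.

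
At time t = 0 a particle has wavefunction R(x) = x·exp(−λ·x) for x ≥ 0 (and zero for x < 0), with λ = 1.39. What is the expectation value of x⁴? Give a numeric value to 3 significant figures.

⟨x⁴⟩ = ∫ x⁴·|R|² dx / ∫|R|² dx (integrals over the domain).
Every integrand reduces to terms xʲ·e^(−2λx) on [0, ∞); use ∫₀^∞ xʲ·e^(−2λx) dx = j!/(2λ)^(j+1).
State is unnormalized: ∫|R|² dx = 0.093088, and ∫R*·x⁴·R dx = 0.56107, so ⟨x⁴⟩ = 0.56107 / 0.093088.
⟨x⁴⟩ = 6.0273.

6.03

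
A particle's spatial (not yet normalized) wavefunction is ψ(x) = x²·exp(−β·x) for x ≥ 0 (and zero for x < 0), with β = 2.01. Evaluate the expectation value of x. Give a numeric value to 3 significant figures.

1.24

⟨x⟩ = ∫ x·|ψ|² dx / ∫|ψ|² dx (integrals over the domain).
Every integrand reduces to terms xʲ·e^(−2βx) on [0, ∞); use ∫₀^∞ xʲ·e^(−2βx) dx = j!/(2β)^(j+1).
State is unnormalized: ∫|ψ|² dx = 0.022860, and ∫ψ*·x·ψ dx = 0.028433, so ⟨x⟩ = 0.028433 / 0.022860.
⟨x⟩ = 1.2438.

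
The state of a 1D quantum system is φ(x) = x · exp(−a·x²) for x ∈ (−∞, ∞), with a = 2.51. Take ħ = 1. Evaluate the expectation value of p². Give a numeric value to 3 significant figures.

7.53

p² φ = −ħ² d²φ/dx²; ⟨p²⟩ = −ħ² ∫ φ*·φ'' dx / ∫|φ|² dx.
Expand each integrand as polynomial × e^(−2ax²) and use ∫x^(2j)·e^(−2ax²) dx = (2j−1)!!/(4a)^j · √(π/(2a)), odd powers → 0; here √(π/(2a)) = 0.79108. Differentiate with the product rule, d/dx e^(−ax²) = −2ax·e^(−ax²).
State is unnormalized: ∫|φ|² dx = 0.078793, and ∫φ*·(−ħ² φ'') dx = 0.59331, so ⟨p²⟩ = 0.59331 / 0.078793.
⟨p²⟩ = 7.5300.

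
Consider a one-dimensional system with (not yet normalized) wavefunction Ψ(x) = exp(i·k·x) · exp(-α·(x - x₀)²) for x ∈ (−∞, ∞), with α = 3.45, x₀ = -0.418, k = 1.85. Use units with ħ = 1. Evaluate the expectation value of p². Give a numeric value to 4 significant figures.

p² Ψ = −ħ² d²Ψ/dx²; ⟨p²⟩ = −ħ² ∫ Ψ*·Ψ'' dx / ∫|Ψ|² dx.
Gaussian moments (u = x − x₀): ∫u^(2j)·e^(−2αu²) du = (2j−1)!!/(4α)^j · √(π/(2α)), odd powers integrate to 0; here √(π/(2α)) = 0.67476. Derivatives: Ψ′ = (ik − 2αu)·Ψ, Ψ″ = ((ik − 2αu)² − 2α)·Ψ; the odd-in-u pieces drop out.
State is unnormalized: ∫|Ψ|² dx = 0.67476, and ∫Ψ*·(−ħ² Ψ'') dx = 4.6373, so ⟨p²⟩ = 4.6373 / 0.67476.
⟨p²⟩ = 6.8725.

6.873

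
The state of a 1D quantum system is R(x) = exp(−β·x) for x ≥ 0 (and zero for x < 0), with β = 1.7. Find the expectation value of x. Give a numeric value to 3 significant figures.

0.294

⟨x⟩ = ∫ x·|R|² dx / ∫|R|² dx (integrals over the domain).
Every integrand reduces to terms xʲ·e^(−2βx) on [0, ∞); use ∫₀^∞ xʲ·e^(−2βx) dx = j!/(2β)^(j+1).
State is unnormalized: ∫|R|² dx = 0.29412, and ∫R*·x·R dx = 0.086505, so ⟨x⟩ = 0.086505 / 0.29412.
⟨x⟩ = 0.29412.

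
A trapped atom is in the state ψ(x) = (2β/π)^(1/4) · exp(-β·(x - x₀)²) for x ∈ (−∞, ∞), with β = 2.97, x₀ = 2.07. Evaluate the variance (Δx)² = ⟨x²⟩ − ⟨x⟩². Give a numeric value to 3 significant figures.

0.0842

Compute ⟨x⟩ and ⟨x²⟩ separately, then (Δx)² = ⟨x²⟩ − ⟨x⟩².
Gaussian moments (u = x − x₀): ∫u^(2j)·e^(−2βu²) du = (2j−1)!!/(4β)^j · √(π/(2β)), odd powers integrate to 0; here √(π/(2β)) = 0.72725.
⟨x⟩ = 2.0700 and ⟨x²⟩ = 4.3691.
(Δx)² = 4.3691 − (2.0700)² = 0.084175.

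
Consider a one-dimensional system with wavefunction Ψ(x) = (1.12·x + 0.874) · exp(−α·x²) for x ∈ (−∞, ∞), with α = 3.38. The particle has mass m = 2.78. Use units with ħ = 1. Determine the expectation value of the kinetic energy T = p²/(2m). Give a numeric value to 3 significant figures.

0.740

T = −(ħ²/2m) d²/dx², so ⟨T⟩ = −(ħ²/2m) ∫ Ψ*·Ψ'' dx / ∫|Ψ|² dx; with m = 2.78.
Expand each integrand as polynomial × e^(−2αx²) and use ∫x^(2j)·e^(−2αx²) dx = (2j−1)!!/(4α)^j · √(π/(2α)), odd powers → 0; here √(π/(2α)) = 0.68171. Differentiate with the product rule, d/dx e^(−αx²) = −2αx·e^(−αx²).
State is unnormalized: ∫|Ψ|² dx = 0.58399, and ∫Ψ*·(−ħ²/2m · Ψ'') dx = 0.43192, so ⟨T⟩ = 0.43192 / 0.58399.
⟨T⟩ = 0.73960.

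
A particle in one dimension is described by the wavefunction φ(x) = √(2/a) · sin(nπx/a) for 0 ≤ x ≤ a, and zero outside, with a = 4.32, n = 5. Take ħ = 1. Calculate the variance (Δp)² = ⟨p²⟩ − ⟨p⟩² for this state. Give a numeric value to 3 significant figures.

Compute ⟨p⟩ and ⟨p²⟩ separately; (Δp)² = ⟨p²⟩ − ⟨p⟩².
d/dx sin(nπx/a) = (nπ/a)·cos(nπx/a) and d²/dx² sin(nπx/a) = −(nπ/a)²·sin(nπx/a); on 0 ≤ x ≤ a, ∫sin²(nπx/a) dx = a/2 and ∫sin(nπx/a)·cos(nπx/a) dx = 0.
⟨p⟩ = 0.0000 and ⟨p²⟩ = 13.221.
(Δp)² = 13.221 − (0.0000)² = 13.221.

13.2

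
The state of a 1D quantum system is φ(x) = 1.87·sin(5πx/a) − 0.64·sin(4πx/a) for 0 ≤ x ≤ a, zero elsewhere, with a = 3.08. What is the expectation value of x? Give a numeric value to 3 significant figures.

1.92

⟨x⟩ = ∫ x·|φ|² dx / ∫|φ|² dx (integrals over the domain).
On 0 ≤ x ≤ a (j ≠ l): ∫sin²(jπx/a) dx = a/2, ∫sin(jπx/a)·sin(lπx/a) dx = 0; diagonal moments ∫x·sin²(jπx/a) dx = a²/4, ∫x²·sin²(jπx/a) dx = a³·(1/6 − 1/(4j²π²)); cross terms ∫x·sin(jπx/a)·sin(lπx/a) dx = 0 for j + l even and −4jla²/(π²(j² − l²)²) for j + l odd, ∫x²·sin(jπx/a)·sin(lπx/a) dx = (−1)^(j+l)·4jla³/(π²(j² − l²)²); higher powers the same way via product-to-sum and parts.
State is unnormalized: ∫|φ|² dx = 6.0160, and ∫φ*·x·φ dx = 11.537, so ⟨x⟩ = 11.537 / 6.0160.
⟨x⟩ = 1.9177.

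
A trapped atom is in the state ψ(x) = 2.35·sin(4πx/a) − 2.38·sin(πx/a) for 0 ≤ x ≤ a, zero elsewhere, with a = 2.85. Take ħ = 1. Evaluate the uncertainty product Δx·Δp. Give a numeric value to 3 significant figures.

2.15

Δx = √(⟨x²⟩−⟨x⟩²), Δp = √(⟨p²⟩−⟨p⟩²).
On 0 ≤ x ≤ a (j ≠ l): ∫sin²(jπx/a) dx = a/2, ∫sin(jπx/a)·sin(lπx/a) dx = 0; diagonal moments ∫x·sin²(jπx/a) dx = a²/4, ∫x²·sin²(jπx/a) dx = a³·(1/6 − 1/(4j²π²)); cross terms ∫x·sin(jπx/a)·sin(lπx/a) dx = 0 for j + l even and −4jla²/(π²(j² − l²)²) for j + l odd, ∫x²·sin(jπx/a)·sin(lπx/a) dx = (−1)^(j+l)·4jla³/(π²(j² − l²)²); higher powers the same way via product-to-sum and parts. d²/dx² sin(jπx/a) = −(jπ/a)²·sin(jπx/a); on 0 ≤ x ≤ a, ∫sin²(jπx/a) dx = a/2 and ∫sin(jπx/a)·sin(lπx/a) dx = 0 for j ≠ l, so only diagonal terms survive in ∫|ψ|² and ∫ψ·ψ″; ∫ψ·ψ′ dx = [ψ²/2] between the walls = 0.
Normalization: ∫|ψ|² dx = 15.941.
⟨x⟩ = 1.4661, ⟨x²⟩ = 2.6035 ⇒ Δx = 0.67390.
⟨p⟩ = 0.0000, ⟨p²⟩ = 10.213 ⇒ Δp = 3.1957.
Δx·Δp = 2.1536.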